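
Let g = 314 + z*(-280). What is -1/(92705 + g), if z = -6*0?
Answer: -1/93019 ≈ -1.0750e-5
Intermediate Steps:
z = 0
g = 314 (g = 314 + 0*(-280) = 314 + 0 = 314)
-1/(92705 + g) = -1/(92705 + 314) = -1/93019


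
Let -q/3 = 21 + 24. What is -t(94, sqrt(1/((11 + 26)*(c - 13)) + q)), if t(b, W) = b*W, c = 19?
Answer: -47*I*sqrt(6653118)/111 ≈ -1092.2*I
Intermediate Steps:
q = -135 (q = -3*(21 + 24) = -3*45 = -135)
t(b, W) = W*b
-t(94, sqrt(1/((11 + 26)*(c - 13)) + q)) = -sqrt(1/((11 + 26)*(19 - 13)) - 135)*94 = -sqrt(1/(37*6) - 135)*94 = -sqrt(1/222 - 135)*94 = -sqrt(-29969/222)*94 = -I*sqrt(6653118)/222*94 = -47*I*sqrt(6653118)/111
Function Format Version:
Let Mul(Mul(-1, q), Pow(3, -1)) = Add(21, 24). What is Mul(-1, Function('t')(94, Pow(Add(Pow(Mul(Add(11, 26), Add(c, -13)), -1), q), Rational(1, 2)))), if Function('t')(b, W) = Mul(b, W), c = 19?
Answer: Mul(Rational(-47, 111), I, Pow(6653118, Rational(1, 2))) ≈ Mul(-1092.2, I)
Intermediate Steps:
q = -135 (q = Mul(-3, Add(21, 24)) = Mul(-3, 45) = -135)
Function('t')(b, W) = Mul(W, b)
Mul(-1, Function('t')(94, Pow(Add(Pow(Mul(Add(11, 26), Add(c, -13)), -1), q), Rational(1, 2)))) = Mul(-1, Mul(Pow(Add(Pow(Mul(Add(11, 26), Add(19, -13)), -1), -135), Rational(1, 2)), 94)) = Mul(-1, Mul(Pow(Add(Pow(Mul(37, 6), -1), -135), Rational(1, 2)), 94)) = Mul(-1, Mul(Pow(Add(Pow(222, -1), -135), Rational(1, 2)), 94)) = Mul(-1, Mul(Pow(Add(Rational(1, 222), -135), Rational(1, 2)), 94)) = Mul(-1, Mul(Pow(Rational(-29969, 222), Rational(1, 2)), 94)) = Mul(-1, Mul(Mul(Rational(1, 222), I, Pow(6653118, Rational(1, 2))), 94)) = Mul(-1, Mul(Rational(47, 111), I, Pow(6653118, Rational(1, 2)))) = Mul(Rational(-47, 111), I, Pow(6653118, Rational(1, 2)))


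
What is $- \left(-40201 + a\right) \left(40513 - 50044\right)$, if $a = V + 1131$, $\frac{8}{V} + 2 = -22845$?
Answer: $- \frac{8507678432238}{22847} \approx -3.7238 \cdot 10^{8}$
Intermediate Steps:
$V = - \frac{8}{22847}$ ($V = \frac{8}{-2 - 22845} = \frac{8}{-22847} = 8 \left(- \frac{1}{22847}\right) = - \frac{8}{22847} \approx -0.00035016$)
$a = \frac{25839949}{22847}$ ($a = - \frac{8}{22847} + 1131 = \frac{25839949}{22847} \approx 1131.0$)
$- \left(-40201 + a\right) \left(40513 - 50044\right) = - \left(-40201 + \frac{25839949}{22847}\right) \left(40513 - 50044\right) = - \frac{\left(-892632298\right) \left(-9531\right)}{22847} = \left(-1\right) \frac{8507678432238}{22847} = - \frac{8507678432238}{22847}$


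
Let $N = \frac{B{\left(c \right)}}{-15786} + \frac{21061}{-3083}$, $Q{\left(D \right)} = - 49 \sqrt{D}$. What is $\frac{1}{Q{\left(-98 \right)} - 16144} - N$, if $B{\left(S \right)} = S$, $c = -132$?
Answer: $\frac{802057819902161}{117553637892149} + \frac{343 i \sqrt{2}}{260864034} \approx 6.8229 + 1.8595 \cdot 10^{-6} i$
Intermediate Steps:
$N = - \frac{55343665}{8111373}$ ($N = - \frac{132}{-15786} + \frac{21061}{-3083} = \left(-132\right) \left(- \frac{1}{15786}\right) + 21061 \left(- \frac{1}{3083}\right) = \frac{22}{2631} - \frac{21061}{3083} = - \frac{55343665}{8111373} \approx -6.823$)
$\frac{1}{Q{\left(-98 \right)} - 16144} - N = \frac{1}{- 49 \sqrt{-98} - 16144} - - \frac{55343665}{8111373} = \frac{1}{- 49 \cdot 7 i \sqrt{2} - 16144} + \frac{55343665}{8111373} = \frac{1}{- 343 i \sqrt{2} - 16144} + \frac{55343665}{8111373} = \frac{1}{-16144 - 343 i \sqrt{2}} + \frac{55343665}{8111373} = \frac{55343665}{8111373} + \frac{1}{-16144 - 343 i \sqrt{2}}$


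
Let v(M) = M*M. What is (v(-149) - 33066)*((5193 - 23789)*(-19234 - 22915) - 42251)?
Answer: -8515558408345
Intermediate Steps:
v(M) = M²
(v(-149) - 33066)*((5193 - 23789)*(-19234 - 22915) - 42251) = ((-149)² - 33066)*((5193 - 23789)*(-19234 - 22915) - 42251) = (22201 - 33066)*(-18596*(-42149) - 42251) = -10865*(783802804 - 42251) = -10865*783760553 = -8515558408345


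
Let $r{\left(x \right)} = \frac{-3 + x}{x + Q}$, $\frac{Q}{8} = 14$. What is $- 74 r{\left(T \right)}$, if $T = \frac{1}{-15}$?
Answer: $\frac{148}{73} \approx 2.0274$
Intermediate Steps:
$Q = 112$ ($Q = 8 \cdot 14 = 112$)
$T = - \frac{1}{15} \approx -0.066667$
$r{\left(x \right)} = \frac{-3 + x}{112 + x}$ ($r{\left(x \right)} = \frac{-3 + x}{x + 112} = \frac{-3 + x}{112 + x}$)
$- 74 r{\left(T \right)} = - 74 \frac{-3 - \frac{1}{15}}{112 - \frac{1}{15}} = - 74 \frac{1}{\frac{1679}{15}} \left(- \frac{46}{15}\right) = - 74 \cdot \frac{15}{1679} \left(- \frac{46}{15}\right) = \left(-74\right) \left(- \frac{2}{73}\right) = \frac{148}{73}$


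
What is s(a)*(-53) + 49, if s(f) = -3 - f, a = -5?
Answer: -57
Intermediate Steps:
s(a)*(-53) + 49 = (-3 - 1*(-5))*(-53) + 49 = (-3 + 5)*(-53) + 49 = 2*(-53) + 49 = -106 + 49 = -57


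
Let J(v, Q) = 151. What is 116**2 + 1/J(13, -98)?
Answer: 2031857/151 ≈ 13456.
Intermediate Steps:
116**2 + 1/J(13, -98) = 116**2 + 1/151 = 13456 + 1/151 = 2031857/151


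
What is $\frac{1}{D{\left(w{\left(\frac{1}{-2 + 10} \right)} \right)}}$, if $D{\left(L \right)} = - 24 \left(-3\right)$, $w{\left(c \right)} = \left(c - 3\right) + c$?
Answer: $\frac{1}{72} \approx 0.013889$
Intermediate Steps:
$w{\left(c \right)} = -3 + 2 c$ ($w{\left(c \right)} = \left(-3 + c\right) + c = -3 + 2 c$)
$D{\left(L \right)} = 72$ ($D{\left(L \right)} = \left(-1\right) \left(-72\right) = 72$)
$\frac{1}{D{\left(w{\left(\frac{1}{-2 + 10} \right)} \right)}} = \frac{1}{72}$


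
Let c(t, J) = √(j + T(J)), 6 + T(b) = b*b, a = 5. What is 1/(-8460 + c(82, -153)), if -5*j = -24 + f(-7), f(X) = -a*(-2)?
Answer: -42300/357740971 - √585145/357740971 ≈ -0.00012038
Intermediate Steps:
f(X) = 10 (f(X) = -1*5*(-2) = -5*(-2) = 10)
j = 14/5 (j = -(-24 + 10)/5 = -⅕*(-14) = 14/5 ≈ 2.8000)
T(b) = -6 + b² (T(b) = -6 + b*b = -6 + b²)
c(t, J) = √(-16/5 + J²) (c(t, J) = √(14/5 + (-6 + J²)) = √(-16/5 + J²))
1/(-8460 + c(82, -153)) = 1/(-8460 + √(-80 + 25*(-153)²)/5) = 1/(-8460 + √(-80 + 25*23409)/5) = 1/(-8460 + √(-80 + 585225)/5) = 1/(-8460 + √585145/5)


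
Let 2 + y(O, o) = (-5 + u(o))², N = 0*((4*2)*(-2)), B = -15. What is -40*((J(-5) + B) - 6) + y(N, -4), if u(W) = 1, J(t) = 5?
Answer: 654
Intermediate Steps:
N = 0 (N = 0*(8*(-2)) = 0*(-16) = 0)
y(O, o) = 14 (y(O, o) = -2 + (-5 + 1)² = -2 + (-4)² = -2 + 16 = 14)
-40*((J(-5) + B) - 6) + y(N, -4) = -40*((5 - 15) - 6) + 14 = -40*(-10 - 6) + 14 = -40*(-16) + 14 = 640 + 14 = 654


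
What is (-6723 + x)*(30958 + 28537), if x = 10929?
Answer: 250235970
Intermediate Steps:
(-6723 + x)*(30958 + 28537) = (-6723 + 10929)*(30958 + 28537) = 4206*59495 = 250235970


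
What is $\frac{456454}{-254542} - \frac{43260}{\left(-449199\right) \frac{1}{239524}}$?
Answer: $\frac{439551725724289}{19056668643} \approx 23066.0$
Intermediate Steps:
$\frac{456454}{-254542} - \frac{43260}{\left(-449199\right) \frac{1}{239524}} = 456454 \left(- \frac{1}{254542}\right) - \frac{43260}{\left(-449199\right) \frac{1}{239524}} = - \frac{228227}{127271} - \frac{43260}{- \frac{449199}{239524}} = - \frac{228227}{127271} - - \frac{3453936080}{149733} = - \frac{228227}{127271} + \frac{3453936080}{149733} = \frac{439551725724289}{19056668643}$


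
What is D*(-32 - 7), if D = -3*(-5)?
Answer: -585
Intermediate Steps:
D = 15
D*(-32 - 7) = 15*(-32 - 7) = 15*(-39) = -585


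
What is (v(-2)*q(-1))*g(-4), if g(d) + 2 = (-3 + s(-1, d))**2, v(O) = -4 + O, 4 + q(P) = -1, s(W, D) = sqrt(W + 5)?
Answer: -30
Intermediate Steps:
s(W, D) = sqrt(5 + W)
q(P) = -5 (q(P) = -4 - 1 = -5)
g(d) = -1 (g(d) = -2 + (-3 + sqrt(5 - 1))**2 = -2 + (-3 + sqrt(4))**2 = -2 + (-3 + 2)**2 = -2 + (-1)**2 = -2 + 1 = -1)
(v(-2)*q(-1))*g(-4) = ((-4 - 2)*(-5))*(-1) = -6*(-5)*(-1) = 30*(-1) = -30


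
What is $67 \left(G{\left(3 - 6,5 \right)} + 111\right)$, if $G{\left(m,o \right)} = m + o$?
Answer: $7571$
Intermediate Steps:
$67 \left(G{\left(3 - 6,5 \right)} + 111\right) = 67 \left(\left(\left(3 - 6\right) + 5\right) + 111\right) = 67 \left(\left(-3 + 5\right) + 111\right) = 67 \left(2 + 111\right) = 67 \cdot 113 = 7571$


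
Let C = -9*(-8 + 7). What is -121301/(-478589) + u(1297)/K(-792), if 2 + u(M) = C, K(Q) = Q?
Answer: 92720269/379042488 ≈ 0.24462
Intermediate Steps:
C = 9 (C = -9*(-1) = 9)
u(M) = 7 (u(M) = -2 + 9 = 7)
-121301/(-478589) + u(1297)/K(-792) = -121301/(-478589) + 7/(-792) = -121301*(-1/478589) + 7*(-1/792) = 121301/478589 - 7/792 = 92720269/379042488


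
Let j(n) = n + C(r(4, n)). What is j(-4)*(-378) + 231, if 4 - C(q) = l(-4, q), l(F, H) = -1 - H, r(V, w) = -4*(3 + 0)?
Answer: 4389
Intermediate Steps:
r(V, w) = -12 (r(V, w) = -4*3 = -12)
C(q) = 5 + q (C(q) = 4 - (-1 - q) = 4 + (1 + q) = 5 + q)
j(n) = -7 + n (j(n) = n + (5 - 12) = n - 7 = -7 + n)
j(-4)*(-378) + 231 = (-7 - 4)*(-378) + 231 = -11*(-378) + 231 = 4158 + 231 = 4389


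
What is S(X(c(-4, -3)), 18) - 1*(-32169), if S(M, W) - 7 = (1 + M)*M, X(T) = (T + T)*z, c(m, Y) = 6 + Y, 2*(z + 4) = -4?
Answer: 33436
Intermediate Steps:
z = -6 (z = -4 + (½)*(-4) = -4 - 2 = -6)
X(T) = -12*T (X(T) = (T + T)*(-6) = (2*T)*(-6) = -12*T)
S(M, W) = 7 + M*(1 + M) (S(M, W) = 7 + (1 + M)*M = 7 + M*(1 + M))
S(X(c(-4, -3)), 18) - 1*(-32169) = (7 - 12*(6 - 3) + (-12*(6 - 3))²) - 1*(-32169) = (7 - 12*3 + (-12*3)²) + 32169 = (7 - 36 + (-36)²) + 32169 = (7 - 36 + 1296) + 32169 = 1267 + 32169 = 33436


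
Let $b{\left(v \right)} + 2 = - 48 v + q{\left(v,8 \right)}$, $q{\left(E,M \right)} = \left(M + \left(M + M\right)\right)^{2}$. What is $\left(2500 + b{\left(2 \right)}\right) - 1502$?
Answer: $1476$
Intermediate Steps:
$q{\left(E,M \right)} = 9 M^{2}$ ($q{\left(E,M \right)} = \left(M + 2 M\right)^{2} = \left(3 M\right)^{2} = 9 M^{2}$)
$b{\left(v \right)} = 574 - 48 v$ ($b{\left(v \right)} = -2 - \left(-576 + 48 v\right) = 574 - 48 v$)
$\left(2500 + b{\left(2 \right)}\right) - 1502 = \left(2500 + \left(574 - 96\right)\right) - 1502 = \left(2500 + 478\right) - 1502 = 2978 - 1502 = 1476$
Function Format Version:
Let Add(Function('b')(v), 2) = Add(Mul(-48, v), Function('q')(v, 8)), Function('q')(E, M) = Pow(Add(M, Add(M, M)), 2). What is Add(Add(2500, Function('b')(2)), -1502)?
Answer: 1476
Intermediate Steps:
Function('q')(E, M) = Mul(9, Pow(M, 2)) (Function('q')(E, M) = Pow(Add(M, Mul(2, M)), 2) = Pow(Mul(3, M), 2) = Mul(9, Pow(M, 2)))
Function('b')(v) = Add(574, Mul(-48, v)) (Function('b')(v) = Add(-2, Add(Mul(-48, v), Mul(9, Pow(8, 2)))) = Add(-2, Add(Mul(-48, v), Mul(9, 64))) = Add(-2, Add(Mul(-48, v), 576)) = Add(-2, Add(576, Mul(-48, v))) = Add(574, Mul(-48, v)))
Add(Add(2500, Function('b')(2)), -1502) = Add(Add(2500, Add(574, Mul(-48, 2))), -1502) = Add(Add(2500, Add(574, -96)), -1502) = Add(Add(2500, 478), -1502) = Add(2978, -1502) = 1476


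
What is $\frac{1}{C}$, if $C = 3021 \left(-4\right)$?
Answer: $- \frac{1}{12084} \approx -8.2754 \cdot 10^{-5}$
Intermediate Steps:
$C = -12084$
$\frac{1}{C} = \frac{1}{-12084} = - \frac{1}{12084}$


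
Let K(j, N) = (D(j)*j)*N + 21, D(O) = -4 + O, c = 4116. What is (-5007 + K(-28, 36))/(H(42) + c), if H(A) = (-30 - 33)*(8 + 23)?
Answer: 9090/721 ≈ 12.607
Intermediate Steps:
H(A) = -1953 (H(A) = -63*31 = -1953)
K(j, N) = 21 + N*j*(-4 + j) (K(j, N) = ((-4 + j)*j)*N + 21 = (j*(-4 + j))*N + 21 = N*j*(-4 + j) + 21 = 21 + N*j*(-4 + j))
(-5007 + K(-28, 36))/(H(42) + c) = (-5007 + (21 + 36*(-28)*(-4 - 28)))/(-1953 + 4116) = (-5007 + (21 + 36*(-28)*(-32)))/2163 = (-5007 + (21 + 32256))*(1/2163) = (-5007 + 32277)*(1/2163) = 27270*(1/2163) = 9090/721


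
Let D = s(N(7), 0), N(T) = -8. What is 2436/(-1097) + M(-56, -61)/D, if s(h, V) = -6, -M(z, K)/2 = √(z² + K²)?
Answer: -2436/1097 + √6857/3 ≈ 25.382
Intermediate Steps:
M(z, K) = -2*√(K² + z²) (M(z, K) = -2*√(z² + K²) = -2*√(K² + z²))
D = -6
2436/(-1097) + M(-56, -61)/D = 2436/(-1097) - 2*√((-61)² + (-56)²)/(-6) = 2436*(-1/1097) - 2*√(3721 + 3136)*(-⅙) = -2436/1097 - 2*√6857*(-⅙) = -2436/1097 + √6857/3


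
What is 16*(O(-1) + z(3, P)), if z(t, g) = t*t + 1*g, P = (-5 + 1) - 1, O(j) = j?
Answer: 48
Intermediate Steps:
P = -5 (P = -4 - 1 = -5)
z(t, g) = g + t**2 (z(t, g) = t**2 + g = g + t**2)
16*(O(-1) + z(3, P)) = 16*(-1 + (-5 + 3**2)) = 16*(-1 + (-5 + 9)) = 16*(-1 + 4) = 16*3 = 48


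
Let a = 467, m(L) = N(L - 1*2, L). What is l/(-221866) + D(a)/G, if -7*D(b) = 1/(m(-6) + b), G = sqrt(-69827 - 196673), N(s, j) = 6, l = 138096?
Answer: -69048/110933 + I*sqrt(2665)/88238150 ≈ -0.62243 + 5.8505e-7*I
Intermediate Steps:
m(L) = 6
G = 10*I*sqrt(2665) (G = sqrt(-266500) = 10*I*sqrt(2665) ≈ 516.24*I)
D(b) = -1/(7*(6 + b))
l/(-221866) + D(a)/G = 138096/(-221866) + (-1/(42 + 7*467))/((10*I*sqrt(2665))) = 138096*(-1/221866) + (-1/(42 + 3269))*(-I*sqrt(2665)/26650) = -69048/110933 + (-1/3311)*(-I*sqrt(2665)/26650) = -69048/110933 + (-1*1/3311)*(-I*sqrt(2665)/26650) = -69048/110933 - (-1)*I*sqrt(2665)/88238150 = -69048/110933 + I*sqrt(2665)/88238150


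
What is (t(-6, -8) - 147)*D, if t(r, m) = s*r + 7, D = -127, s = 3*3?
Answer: 24638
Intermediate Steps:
s = 9
t(r, m) = 7 + 9*r (t(r, m) = 9*r + 7 = 7 + 9*r)
(t(-6, -8) - 147)*D = ((7 + 9*(-6)) - 147)*(-127) = ((7 - 54) - 147)*(-127) = (-47 - 147)*(-127) = -194*(-127) = 24638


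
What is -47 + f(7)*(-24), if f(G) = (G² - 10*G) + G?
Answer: 289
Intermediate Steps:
f(G) = G² - 9*G
-47 + f(7)*(-24) = -47 + (7*(-9 + 7))*(-24) = -47 + (7*(-2))*(-24) = -47 - 14*(-24) = -47 + 336 = 289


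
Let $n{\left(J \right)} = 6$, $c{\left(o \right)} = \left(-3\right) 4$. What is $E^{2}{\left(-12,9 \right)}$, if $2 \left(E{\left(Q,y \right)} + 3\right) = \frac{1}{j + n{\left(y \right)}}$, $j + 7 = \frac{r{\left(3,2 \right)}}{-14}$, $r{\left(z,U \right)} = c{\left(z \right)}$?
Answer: $\frac{169}{4} \approx 42.25$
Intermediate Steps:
$c{\left(o \right)} = -12$
$r{\left(z,U \right)} = -12$
$j = - \frac{43}{7}$ ($j = -7 - \frac{12}{-14} = -7 - - \frac{6}{7} = -7 + \frac{6}{7} = - \frac{43}{7} \approx -6.1429$)
$E{\left(Q,y \right)} = - \frac{13}{2}$ ($E{\left(Q,y \right)} = -3 + \frac{1}{2 \left(- \frac{43}{7} + 6\right)} = -3 + \frac{1}{2 \left(- \frac{1}{7}\right)} = -3 + \frac{1}{2} \left(-7\right) = -3 - \frac{7}{2} = - \frac{13}{2}$)
$E^{2}{\left(-12,9 \right)} = \left(- \frac{13}{2}\right)^{2} = \frac{169}{4}$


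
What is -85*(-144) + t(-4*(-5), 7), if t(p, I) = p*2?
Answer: 12280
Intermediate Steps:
t(p, I) = 2*p
-85*(-144) + t(-4*(-5), 7) = -85*(-144) + 2*(-4*(-5)) = 12240 + 2*20 = 12240 + 40 = 12280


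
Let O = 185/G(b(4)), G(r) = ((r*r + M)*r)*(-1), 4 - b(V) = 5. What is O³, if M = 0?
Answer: 6331625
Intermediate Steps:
b(V) = -1 (b(V) = 4 - 1*5 = 4 - 5 = -1)
G(r) = -r³ (G(r) = ((r*r + 0)*r)*(-1) = ((r² + 0)*r)*(-1) = (r²*r)*(-1) = r³*(-1) = -r³)
O = 185 (O = 185/((-1*(-1)³)) = 185/((-1*(-1))) = 185/1 = 185*1 = 185)
O³ = 185³ = 6331625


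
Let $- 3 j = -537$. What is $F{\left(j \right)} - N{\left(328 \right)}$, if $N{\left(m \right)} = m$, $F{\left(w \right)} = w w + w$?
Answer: $31892$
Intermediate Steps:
$j = 179$ ($j = \left(- \frac{1}{3}\right) \left(-537\right) = 179$)
$F{\left(w \right)} = w + w^{2}$ ($F{\left(w \right)} = w^{2} + w = w + w^{2}$)
$F{\left(j \right)} - N{\left(328 \right)} = 179 \left(1 + 179\right) - 328 = 179 \cdot 180 - 328 = 32220 - 328 = 31892$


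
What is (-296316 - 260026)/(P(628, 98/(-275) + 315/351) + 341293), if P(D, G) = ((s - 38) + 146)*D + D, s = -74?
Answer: -32726/21369 ≈ -1.5315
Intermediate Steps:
P(D, G) = 35*D (P(D, G) = ((-74 - 38) + 146)*D + D = (-112 + 146)*D + D = 34*D + D = 35*D)
(-296316 - 260026)/(P(628, 98/(-275) + 315/351) + 341293) = (-296316 - 260026)/(35*628 + 341293) = -556342/(21980 + 341293) = -556342/363273 = -556342*1/363273 = -32726/21369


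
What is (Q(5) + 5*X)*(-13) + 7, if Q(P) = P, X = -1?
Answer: 7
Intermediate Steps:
(Q(5) + 5*X)*(-13) + 7 = (5 + 5*(-1))*(-13) + 7 = (5 - 5)*(-13) + 7 = 0*(-13) + 7 = 0 + 7 = 7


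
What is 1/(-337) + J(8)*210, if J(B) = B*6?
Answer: 3396959/337 ≈ 10080.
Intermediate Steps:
J(B) = 6*B
1/(-337) + J(8)*210 = 1/(-337) + (6*8)*210 = -1/337 + 48*210 = -1/337 + 10080 = 3396959/337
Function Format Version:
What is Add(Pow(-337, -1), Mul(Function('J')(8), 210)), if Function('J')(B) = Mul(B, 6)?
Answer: Rational(3396959, 337) ≈ 10080.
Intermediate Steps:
Function('J')(B) = Mul(6, B)
Add(Pow(-337, -1), Mul(Function('J')(8), 210)) = Add(Pow(-337, -1), Mul(Mul(6, 8), 210)) = Add(Rational(-1, 337), Mul(48, 210)) = Add(Rational(-1, 337), 10080) = Rational(3396959, 337)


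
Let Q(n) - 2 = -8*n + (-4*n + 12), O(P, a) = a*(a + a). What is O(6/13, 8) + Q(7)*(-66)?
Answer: 4748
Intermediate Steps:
O(P, a) = 2*a² (O(P, a) = a*(2*a) = 2*a²)
Q(n) = 14 - 12*n (Q(n) = 2 + (-8*n + (-4*n + 12)) = 2 + (-8*n + (12 - 4*n)) = 2 + (12 - 12*n) = 14 - 12*n)
O(6/13, 8) + Q(7)*(-66) = 2*8² + (14 - 12*7)*(-66) = 2*64 + (14 - 84)*(-66) = 128 - 70*(-66) = 128 + 4620 = 4748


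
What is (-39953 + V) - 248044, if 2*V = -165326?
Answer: -370660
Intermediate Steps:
V = -82663 (V = (1/2)*(-165326) = -82663)
(-39953 + V) - 248044 = (-39953 - 82663) - 248044 = -122616 - 248044 = -370660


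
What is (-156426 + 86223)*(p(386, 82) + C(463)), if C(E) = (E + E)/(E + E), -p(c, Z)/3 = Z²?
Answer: 1416064713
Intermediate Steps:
p(c, Z) = -3*Z²
C(E) = 1 (C(E) = (2*E)/((2*E)) = (2*E)*(1/(2*E)) = 1)
(-156426 + 86223)*(p(386, 82) + C(463)) = (-156426 + 86223)*(-3*82² + 1) = -70203*(-3*6724 + 1) = -70203*(-20172 + 1) = -70203*(-20171) = 1416064713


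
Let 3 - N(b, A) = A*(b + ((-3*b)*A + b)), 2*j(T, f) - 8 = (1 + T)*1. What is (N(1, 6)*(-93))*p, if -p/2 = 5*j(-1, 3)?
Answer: 368280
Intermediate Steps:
j(T, f) = 9/2 + T/2 (j(T, f) = 4 + ((1 + T)*1)/2 = 4 + (1 + T)/2 = 4 + (½ + T/2) = 9/2 + T/2)
N(b, A) = 3 - A*(2*b - 3*A*b) (N(b, A) = 3 - A*(b + ((-3*b)*A + b)) = 3 - A*(b + (-3*A*b + b)) = 3 - A*(b + (b - 3*A*b)) = 3 - A*(2*b - 3*A*b))
p = -40 (p = -10*(9/2 + (½)*(-1)) = -10*(9/2 - ½) = -10*4 = -2*20 = -40)
(N(1, 6)*(-93))*p = ((3 - 2*6*1 + 3*1*6²)*(-93))*(-40) = ((3 - 12 + 3*1*36)*(-93))*(-40) = ((3 - 12 + 108)*(-93))*(-40) = (99*(-93))*(-40) = -9207*(-40) = 368280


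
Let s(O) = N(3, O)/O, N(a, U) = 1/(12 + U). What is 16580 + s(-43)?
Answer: 22101141/1333 ≈ 16580.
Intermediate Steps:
s(O) = 1/(O*(12 + O)) (s(O) = 1/((12 + O)*O) = 1/(O*(12 + O)))
16580 + s(-43) = 16580 + 1/((-43)*(12 - 43)) = 16580 - 1/43/(-31) = 16580 - 1/43*(-1/31) = 16580 + 1/1333 = 22101141/1333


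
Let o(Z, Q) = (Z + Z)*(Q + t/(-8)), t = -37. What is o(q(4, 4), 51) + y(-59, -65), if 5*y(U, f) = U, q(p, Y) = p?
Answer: 2166/5 ≈ 433.20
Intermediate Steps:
y(U, f) = U/5
o(Z, Q) = 2*Z*(37/8 + Q) (o(Z, Q) = (Z + Z)*(Q - 37/(-8)) = (2*Z)*(Q - 37*(-1/8)) = (2*Z)*(Q + 37/8) = (2*Z)*(37/8 + Q) = 2*Z*(37/8 + Q))
o(q(4, 4), 51) + y(-59, -65) = (1/4)*4*(37 + 8*51) + (1/5)*(-59) = (1/4)*4*(37 + 408) - 59/5 = (1/4)*4*445 - 59/5 = 445 - 59/5 = 2166/5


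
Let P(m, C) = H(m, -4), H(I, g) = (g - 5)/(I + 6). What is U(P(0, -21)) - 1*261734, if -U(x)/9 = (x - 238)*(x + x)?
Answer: -536401/2 ≈ -2.6820e+5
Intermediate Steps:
H(I, g) = (-5 + g)/(6 + I)
P(m, C) = -9/(6 + m) (P(m, C) = (-5 - 4)/(6 + m) = -9/(6 + m))
U(x) = -18*x*(-238 + x) (U(x) = -9*(x - 238)*(x + x) = -9*(-238 + x)*2*x = -18*x*(-238 + x))
U(P(0, -21)) - 1*261734 = 18*(-9/(6 + 0))*(238 - (-9)/(6 + 0)) - 1*261734 = 18*(-9/6)*(238 - (-9)/6) - 261734 = 18*(-9*1/6)*(238 - (-9)/6) - 261734 = 18*(-3/2)*(238 - 1*(-3/2)) - 261734 = 18*(-3/2)*(238 + 3/2) - 261734 = 18*(-3/2)*(479/2) - 261734 = -12933/2 - 261734 = -536401/2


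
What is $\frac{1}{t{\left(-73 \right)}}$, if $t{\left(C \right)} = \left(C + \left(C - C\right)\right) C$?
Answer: $\frac{1}{5329} \approx 0.00018765$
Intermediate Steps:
$t{\left(C \right)} = C^{2}$ ($t{\left(C \right)} = \left(C + 0\right) C = C C = C^{2}$)
$\frac{1}{t{\left(-73 \right)}} = \frac{1}{\left(-73\right)^{2}} = \frac{1}{5329}$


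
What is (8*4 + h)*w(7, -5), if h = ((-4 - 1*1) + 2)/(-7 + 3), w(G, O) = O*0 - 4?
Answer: -131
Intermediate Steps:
w(G, O) = -4 (w(G, O) = 0 - 4 = -4)
h = ¾ (h = ((-4 - 1) + 2)/(-4) = (-5 + 2)*(-¼) = -3*(-¼) = ¾ ≈ 0.75000)
(8*4 + h)*w(7, -5) = (8*4 + ¾)*(-4) = (32 + ¾)*(-4) = (131/4)*(-4) = -131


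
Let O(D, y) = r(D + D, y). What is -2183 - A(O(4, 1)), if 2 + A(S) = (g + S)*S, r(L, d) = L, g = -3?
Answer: -2221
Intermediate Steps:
O(D, y) = 2*D (O(D, y) = D + D = 2*D)
A(S) = -2 + S*(-3 + S) (A(S) = -2 + (-3 + S)*S = -2 + S*(-3 + S))
-2183 - A(O(4, 1)) = -2183 - (-2 + (2*4)² - 6*4) = -2183 - (-2 + 8² - 3*8) = -2183 - (-2 + 64 - 24) = -2183 - 1*38 = -2183 - 38 = -2221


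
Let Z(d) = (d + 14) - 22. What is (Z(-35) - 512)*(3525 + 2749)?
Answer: -3482070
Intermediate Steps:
Z(d) = -8 + d (Z(d) = (14 + d) - 22 = -8 + d)
(Z(-35) - 512)*(3525 + 2749) = ((-8 - 35) - 512)*(3525 + 2749) = (-43 - 512)*6274 = -555*6274 = -3482070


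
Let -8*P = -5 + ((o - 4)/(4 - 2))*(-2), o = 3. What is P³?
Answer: ⅛ ≈ 0.12500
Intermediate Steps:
P = ½ (P = -(-5 + ((3 - 4)/(4 - 2))*(-2))/8 = -(-5 - 1/2*(-2))/8 = -(-5 - 1*½*(-2))/8 = -(-5 - ½*(-2))/8 = -(-5 + 1)/8 = -⅛*(-4) = ½ ≈ 0.50000)
P³ = (½)³ = ⅛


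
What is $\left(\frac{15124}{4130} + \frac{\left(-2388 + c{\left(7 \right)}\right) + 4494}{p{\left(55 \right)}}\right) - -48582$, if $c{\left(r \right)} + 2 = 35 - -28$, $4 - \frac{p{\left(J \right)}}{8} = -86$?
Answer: $\frac{14448327419}{297360} \approx 48589.0$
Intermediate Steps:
$p{\left(J \right)} = 720$ ($p{\left(J \right)} = 32 - -688 = 32 + 688 = 720$)
$c{\left(r \right)} = 61$ ($c{\left(r \right)} = -2 + \left(35 - -28\right) = -2 + \left(35 + 28\right) = -2 + 63 = 61$)
$\left(\frac{15124}{4130} + \frac{\left(-2388 + c{\left(7 \right)}\right) + 4494}{p{\left(55 \right)}}\right) - -48582 = \left(\frac{15124}{4130} + \frac{\left(-2388 + 61\right) + 4494}{720}\right) - -48582 = \left(15124 \cdot \frac{1}{4130} + \left(-2327 + 4494\right) \frac{1}{720}\right) + 48582 = \left(\frac{7562}{2065} + 2167 \cdot \frac{1}{720}\right) + 48582 = \left(\frac{7562}{2065} + \frac{2167}{720}\right) + 48582 = \frac{1983899}{297360} + 48582 = \frac{14448327419}{297360}$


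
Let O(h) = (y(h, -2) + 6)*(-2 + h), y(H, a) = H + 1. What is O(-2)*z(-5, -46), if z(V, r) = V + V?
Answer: 200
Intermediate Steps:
y(H, a) = 1 + H
z(V, r) = 2*V
O(h) = (-2 + h)*(7 + h) (O(h) = ((1 + h) + 6)*(-2 + h) = (7 + h)*(-2 + h) = (-2 + h)*(7 + h))
O(-2)*z(-5, -46) = (-14 + (-2)² + 5*(-2))*(2*(-5)) = (-14 + 4 - 10)*(-10) = -20*(-10) = 200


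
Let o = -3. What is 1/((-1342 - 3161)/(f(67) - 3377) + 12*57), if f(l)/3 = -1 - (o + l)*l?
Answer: 16244/11115399 ≈ 0.0014614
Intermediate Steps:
f(l) = -3 - 3*l*(-3 + l) (f(l) = 3*(-1 - (-3 + l)*l) = 3*(-1 - l*(-3 + l)) = -3 - 3*l*(-3 + l))
1/((-1342 - 3161)/(f(67) - 3377) + 12*57) = 1/((-1342 - 3161)/((-3 - 3*67² + 9*67) - 3377) + 12*57) = 1/(-4503/((-3 - 3*4489 + 603) - 3377) + 684) = 1/(-4503/((-3 - 13467 + 603) - 3377) + 684) = 1/(-4503/(-12867 - 3377) + 684) = 1/(-4503/(-16244) + 684) = 1/(-4503*(-1/16244) + 684) = 1/(4503/16244 + 684) = 1/(11115399/16244) = 16244/11115399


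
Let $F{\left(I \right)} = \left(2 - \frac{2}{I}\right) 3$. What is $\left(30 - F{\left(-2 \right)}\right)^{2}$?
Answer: $441$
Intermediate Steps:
$F{\left(I \right)} = 6 - \frac{6}{I}$
$\left(30 - F{\left(-2 \right)}\right)^{2} = \left(30 - \left(6 - \frac{6}{-2}\right)\right)^{2} = \left(30 - \left(6 - -3\right)\right)^{2} = \left(30 - \left(6 + 3\right)\right)^{2} = \left(30 - 9\right)^{2} = 21^{2} = 441$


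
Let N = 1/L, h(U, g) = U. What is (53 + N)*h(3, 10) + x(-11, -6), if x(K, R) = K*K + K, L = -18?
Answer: 1613/6 ≈ 268.83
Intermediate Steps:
x(K, R) = K + K**2 (x(K, R) = K**2 + K = K + K**2)
N = -1/18 (N = 1/(-18) = -1/18 ≈ -0.055556)
(53 + N)*h(3, 10) + x(-11, -6) = (53 - 1/18)*3 - 11*(1 - 11) = (953/18)*3 - 11*(-10) = 953/6 + 110 = 1613/6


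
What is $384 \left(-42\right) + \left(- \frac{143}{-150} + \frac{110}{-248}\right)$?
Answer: $- \frac{149985659}{9300} \approx -16127.0$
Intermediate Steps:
$384 \left(-42\right) + \left(- \frac{143}{-150} + \frac{110}{-248}\right) = -16128 + \left(\left(-143\right) \left(- \frac{1}{150}\right) + 110 \left(- \frac{1}{248}\right)\right) = -16128 + \left(\frac{143}{150} - \frac{55}{124}\right) = -16128 + \frac{4741}{9300} = - \frac{149985659}{9300}$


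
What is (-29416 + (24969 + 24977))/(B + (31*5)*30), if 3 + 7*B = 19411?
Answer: 71855/25979 ≈ 2.7659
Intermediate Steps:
B = 19408/7 (B = -3/7 + (⅐)*19411 = -3/7 + 2773 = 19408/7 ≈ 2772.6)
(-29416 + (24969 + 24977))/(B + (31*5)*30) = (-29416 + (24969 + 24977))/(19408/7 + (31*5)*30) = (-29416 + 49946)/(19408/7 + 155*30) = 20530/(19408/7 + 4650) = 20530/(51958/7) = 20530*(7/51958) = 71855/25979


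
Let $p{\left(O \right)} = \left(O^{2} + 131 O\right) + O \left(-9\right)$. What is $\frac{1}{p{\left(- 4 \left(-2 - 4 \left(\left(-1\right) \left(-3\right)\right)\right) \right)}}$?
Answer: $\frac{1}{9968} \approx 0.00010032$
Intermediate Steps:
$p{\left(O \right)} = O^{2} + 122 O$ ($p{\left(O \right)} = \left(O^{2} + 131 O\right) - 9 O = O^{2} + 122 O$)
$\frac{1}{p{\left(- 4 \left(-2 - 4 \left(\left(-1\right) \left(-3\right)\right)\right) \right)}} = \frac{1}{- 4 \left(-2 - 4 \left(\left(-1\right) \left(-3\right)\right)\right) \left(122 - 4 \left(-2 - 4 \left(\left(-1\right) \left(-3\right)\right)\right)\right)} = \frac{1}{- 4 \left(-2 - 12\right) \left(122 - 4 \left(-2 - 12\right)\right)} = \frac{1}{\left(-4\right) \left(-14\right) \left(122 - -56\right)} = \frac{1}{56 \left(122 + 56\right)} = \frac{1}{56 \cdot 178} = \frac{1}{9968}$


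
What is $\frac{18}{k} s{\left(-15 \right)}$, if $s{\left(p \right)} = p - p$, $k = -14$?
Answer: $0$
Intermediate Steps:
$s{\left(p \right)} = 0$
$\frac{18}{k} s{\left(-15 \right)} = \frac{18}{-14} \cdot 0 = 18 \left(- \frac{1}{14}\right) 0 = \left(- \frac{9}{7}\right) 0 = 0$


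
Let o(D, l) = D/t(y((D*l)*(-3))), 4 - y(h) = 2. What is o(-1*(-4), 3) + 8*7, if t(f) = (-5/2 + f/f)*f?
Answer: 164/3 ≈ 54.667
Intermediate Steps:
y(h) = 2 (y(h) = 4 - 1*2 = 4 - 2 = 2)
t(f) = -3*f/2 (t(f) = (-5*½ + 1)*f = (-5/2 + 1)*f = -3*f/2)
o(D, l) = -D/3 (o(D, l) = D/((-3/2*2)) = D/(-3) = D*(-⅓) = -D/3)
o(-1*(-4), 3) + 8*7 = -(-1)*(-4)/3 + 8*7 = -⅓*4 + 56 = -4/3 + 56 = 164/3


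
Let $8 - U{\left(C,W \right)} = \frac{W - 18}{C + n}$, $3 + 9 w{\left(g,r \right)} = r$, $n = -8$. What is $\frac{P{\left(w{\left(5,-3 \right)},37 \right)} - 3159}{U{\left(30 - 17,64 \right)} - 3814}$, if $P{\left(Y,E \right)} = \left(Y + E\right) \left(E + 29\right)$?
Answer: $\frac{3805}{19076} \approx 0.19947$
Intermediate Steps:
$w{\left(g,r \right)} = - \frac{1}{3} + \frac{r}{9}$
$P{\left(Y,E \right)} = \left(29 + E\right) \left(E + Y\right)$ ($P{\left(Y,E \right)} = \left(E + Y\right) \left(29 + E\right) = \left(29 + E\right) \left(E + Y\right)$)
$U{\left(C,W \right)} = 8 - \frac{-18 + W}{-8 + C}$ ($U{\left(C,W \right)} = 8 - \frac{W - 18}{C - 8} = 8 - \frac{-18 + W}{-8 + C}$)
$\frac{P{\left(w{\left(5,-3 \right)},37 \right)} - 3159}{U{\left(30 - 17,64 \right)} - 3814} = \frac{\left(37^{2} + 29 \cdot 37 + 29 \left(- \frac{1}{3} + \frac{1}{9} \left(-3\right)\right) + 37 \left(- \frac{1}{3} + \frac{1}{9} \left(-3\right)\right)\right) - 3159}{\frac{-46 - 64 + 8 \left(30 - 17\right)}{-8 + \left(30 - 17\right)} - 3814} = \frac{\left(1369 + 1073 + 29 \left(- \frac{1}{3} - \frac{1}{3}\right) + 37 \left(- \frac{1}{3} - \frac{1}{3}\right)\right) - 3159}{\frac{-46 - 64 + 8 \left(30 - 17\right)}{-8 + \left(30 - 17\right)} - 3814} = \frac{\left(1369 + 1073 + 29 \left(- \frac{2}{3}\right) + 37 \left(- \frac{2}{3}\right)\right) - 3159}{\frac{-46 - 64 + 8 \cdot 13}{-8 + 13} - 3814} = \frac{\left(1369 + 1073 - \frac{58}{3} - \frac{74}{3}\right) - 3159}{\frac{-46 - 64 + 104}{5} - 3814} = \frac{2398 - 3159}{\frac{1}{5} \left(-6\right) - 3814} = - \frac{761}{- \frac{6}{5} - 3814} = - \frac{761}{- \frac{19076}{5}} = \left(-761\right) \left(- \frac{5}{19076}\right) = \frac{3805}{19076}$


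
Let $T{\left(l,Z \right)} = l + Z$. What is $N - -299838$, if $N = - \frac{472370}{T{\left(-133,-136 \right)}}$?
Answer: $\frac{81128792}{269} \approx 3.0159 \cdot 10^{5}$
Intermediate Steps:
$T{\left(l,Z \right)} = Z + l$
$N = \frac{472370}{269}$ ($N = - \frac{472370}{-136 - 133} = - \frac{472370}{-269} = \left(-472370\right) \left(- \frac{1}{269}\right) = \frac{472370}{269} \approx 1756.0$)
$N - -299838 = \frac{472370}{269} - -299838 = \frac{472370}{269} + 299838 = \frac{81128792}{269}$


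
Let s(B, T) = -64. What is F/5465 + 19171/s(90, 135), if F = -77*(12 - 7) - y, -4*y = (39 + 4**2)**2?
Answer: -20949151/69952 ≈ -299.48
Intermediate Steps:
y = -3025/4 (y = -(39 + 4**2)**2/4 = -(39 + 16)**2/4 = -1/4*55**2 = -1/4*3025 = -3025/4 ≈ -756.25)
F = 1485/4 (F = -77*(12 - 7) - 1*(-3025/4) = -77*5 + 3025/4 = -385 + 3025/4 = 1485/4 ≈ 371.25)
F/5465 + 19171/s(90, 135) = (1485/4)/5465 + 19171/(-64) = (1485/4)*(1/5465) + 19171*(-1/64) = 297/4372 - 19171/64 = -20949151/69952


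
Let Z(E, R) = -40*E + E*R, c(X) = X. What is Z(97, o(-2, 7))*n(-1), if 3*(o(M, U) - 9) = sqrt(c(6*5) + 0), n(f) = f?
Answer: 3007 - 97*sqrt(30)/3 ≈ 2829.9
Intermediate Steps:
o(M, U) = 9 + sqrt(30)/3 (o(M, U) = 9 + sqrt(6*5 + 0)/3 = 9 + sqrt(30 + 0)/3 = 9 + sqrt(30)/3)
Z(97, o(-2, 7))*n(-1) = (97*(-40 + (9 + sqrt(30)/3)))*(-1) = (97*(-31 + sqrt(30)/3))*(-1) = (-3007 + 97*sqrt(30)/3)*(-1) = 3007 - 97*sqrt(30)/3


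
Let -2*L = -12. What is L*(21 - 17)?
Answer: 24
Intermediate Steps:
L = 6 (L = -½*(-12) = 6)
L*(21 - 17) = 6*(21 - 17) = 6*4 = 24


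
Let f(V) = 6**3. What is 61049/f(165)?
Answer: 61049/216 ≈ 282.63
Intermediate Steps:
f(V) = 216
61049/f(165) = 61049/216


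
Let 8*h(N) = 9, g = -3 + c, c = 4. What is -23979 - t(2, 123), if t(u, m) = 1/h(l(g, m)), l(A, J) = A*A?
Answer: -215819/9 ≈ -23980.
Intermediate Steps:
g = 1 (g = -3 + 4 = 1)
l(A, J) = A**2
h(N) = 9/8 (h(N) = (1/8)*9 = 9/8)
t(u, m) = 8/9 (t(u, m) = 1/(9/8) = 8/9)
-23979 - t(2, 123) = -23979 - 1*8/9 = -23979 - 8/9 = -215819/9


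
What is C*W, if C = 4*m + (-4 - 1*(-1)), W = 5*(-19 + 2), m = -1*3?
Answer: 1275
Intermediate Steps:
m = -3
W = -85 (W = 5*(-17) = -85)
C = -15 (C = 4*(-3) + (-4 - 1*(-1)) = -12 + (-4 + 1) = -12 - 3 = -15)
C*W = -15*(-85) = 1275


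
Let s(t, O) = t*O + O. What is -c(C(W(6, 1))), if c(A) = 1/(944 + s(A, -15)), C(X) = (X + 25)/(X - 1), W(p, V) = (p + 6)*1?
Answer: -11/9664 ≈ -0.0011382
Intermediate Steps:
W(p, V) = 6 + p (W(p, V) = (6 + p)*1 = 6 + p)
s(t, O) = O + O*t (s(t, O) = O*t + O = O + O*t)
C(X) = (25 + X)/(-1 + X)
c(A) = 1/(929 - 15*A) (c(A) = 1/(944 - 15*(1 + A)) = 1/(944 + (-15 - 15*A)) = 1/(929 - 15*A))
-c(C(W(6, 1))) = -(-1)/(-929 + 15*((25 + (6 + 6))/(-1 + (6 + 6)))) = -(-1)/(-929 + 15*((25 + 12)/(-1 + 12))) = -(-1)/(-929 + 15*(37/11)) = -(-1)/(-929 + 555/11) = -(-1)/(-9664/11) = -(-1)*(-11)/9664 = -1*11/9664 = -11/9664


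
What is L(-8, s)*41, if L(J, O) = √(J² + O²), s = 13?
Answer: 41*√233 ≈ 625.84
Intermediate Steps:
L(-8, s)*41 = √((-8)² + 13²)*41 = √(64 + 169)*41 = √233*41 = 41*√233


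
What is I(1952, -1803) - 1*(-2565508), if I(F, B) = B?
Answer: 2563705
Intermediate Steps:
I(1952, -1803) - 1*(-2565508) = -1803 - 1*(-2565508) = -1803 + 2565508 = 2563705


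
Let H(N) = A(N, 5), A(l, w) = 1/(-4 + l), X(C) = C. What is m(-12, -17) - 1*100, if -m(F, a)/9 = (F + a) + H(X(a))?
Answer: 1130/7 ≈ 161.43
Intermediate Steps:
H(N) = 1/(-4 + N)
m(F, a) = -9*F - 9*a - 9/(-4 + a) (m(F, a) = -9*((F + a) + 1/(-4 + a)) = -9*(F + a + 1/(-4 + a)) = -9*F - 9*a - 9/(-4 + a))
m(-12, -17) - 1*100 = 9*(-1 + (-4 - 17)*(-1*(-12) - 1*(-17)))/(-4 - 17) - 1*100 = 9*(-1 - 21*(12 + 17))/(-21) - 100 = 9*(-1/21)*(-1 - 21*29) - 100 = 9*(-1/21)*(-1 - 609) - 100 = 9*(-1/21)*(-610) - 100 = 1830/7 - 100 = 1130/7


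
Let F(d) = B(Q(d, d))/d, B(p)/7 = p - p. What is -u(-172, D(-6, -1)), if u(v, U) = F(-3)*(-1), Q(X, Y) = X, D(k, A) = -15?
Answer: 0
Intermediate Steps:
B(p) = 0 (B(p) = 7*(p - p) = 7*0 = 0)
F(d) = 0 (F(d) = 0/d = 0)
u(v, U) = 0 (u(v, U) = 0*(-1) = 0)
-u(-172, D(-6, -1)) = -1*0 = 0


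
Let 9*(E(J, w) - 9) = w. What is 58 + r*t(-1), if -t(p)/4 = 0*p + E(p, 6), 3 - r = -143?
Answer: -16762/3 ≈ -5587.3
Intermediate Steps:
r = 146 (r = 3 - 1*(-143) = 3 + 143 = 146)
E(J, w) = 9 + w/9
t(p) = -116/3 (t(p) = -4*(0*p + (9 + (⅑)*6)) = -4*(0 + (9 + ⅔)) = -4*(0 + 29/3) = -4*29/3 = -116/3)
58 + r*t(-1) = 58 + 146*(-116/3) = 58 - 16936/3 = -16762/3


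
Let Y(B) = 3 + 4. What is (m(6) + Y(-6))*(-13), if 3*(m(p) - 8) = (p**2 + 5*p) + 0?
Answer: -481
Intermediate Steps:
m(p) = 8 + p**2/3 + 5*p/3 (m(p) = 8 + ((p**2 + 5*p) + 0)/3 = 8 + (p**2 + 5*p)/3 = 8 + (p**2/3 + 5*p/3) = 8 + p**2/3 + 5*p/3)
Y(B) = 7
(m(6) + Y(-6))*(-13) = ((8 + (1/3)*6**2 + (5/3)*6) + 7)*(-13) = ((8 + (1/3)*36 + 10) + 7)*(-13) = ((8 + 12 + 10) + 7)*(-13) = (30 + 7)*(-13) = 37*(-13) = -481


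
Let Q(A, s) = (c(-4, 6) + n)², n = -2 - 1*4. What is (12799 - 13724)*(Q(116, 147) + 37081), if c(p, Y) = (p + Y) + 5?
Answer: -34300850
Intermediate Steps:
c(p, Y) = 5 + Y + p (c(p, Y) = (Y + p) + 5 = 5 + Y + p)
n = -6 (n = -2 - 4 = -6)
Q(A, s) = 1 (Q(A, s) = ((5 + 6 - 4) - 6)² = (7 - 6)² = 1² = 1)
(12799 - 13724)*(Q(116, 147) + 37081) = (12799 - 13724)*(1 + 37081) = -925*37082 = -34300850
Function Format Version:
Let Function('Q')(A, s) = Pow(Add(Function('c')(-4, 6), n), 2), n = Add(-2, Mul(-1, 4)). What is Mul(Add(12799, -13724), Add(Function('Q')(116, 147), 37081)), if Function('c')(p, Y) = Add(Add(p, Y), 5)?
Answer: -34300850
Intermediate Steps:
Function('c')(p, Y) = Add(5, Y, p) (Function('c')(p, Y) = Add(Add(Y, p), 5) = Add(5, Y, p))
n = -6 (n = Add(-2, -4) = -6)
Function('Q')(A, s) = 1 (Function('Q')(A, s) = Pow(Add(Add(5, 6, -4), -6), 2) = Pow(Add(7, -6), 2) = Pow(1, 2) = 1)
Mul(Add(12799, -13724), Add(Function('Q')(116, 147), 37081)) = Mul(Add(12799, -13724), Add(1, 37081)) = Mul(-925, 37082) = -34300850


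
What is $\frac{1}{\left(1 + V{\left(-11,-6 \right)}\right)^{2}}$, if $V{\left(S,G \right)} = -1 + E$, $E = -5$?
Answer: $\frac{1}{25} \approx 0.04$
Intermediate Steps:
$V{\left(S,G \right)} = -6$ ($V{\left(S,G \right)} = -1 - 5 = -6$)
$\frac{1}{\left(1 + V{\left(-11,-6 \right)}\right)^{2}} = \frac{1}{\left(1 - 6\right)^{2}} = \frac{1}{\left(-5\right)^{2}} = \frac{1}{25}$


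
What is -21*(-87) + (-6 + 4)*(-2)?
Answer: 1831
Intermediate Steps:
-21*(-87) + (-6 + 4)*(-2) = 1827 - 2*(-2) = 1827 + 4 = 1831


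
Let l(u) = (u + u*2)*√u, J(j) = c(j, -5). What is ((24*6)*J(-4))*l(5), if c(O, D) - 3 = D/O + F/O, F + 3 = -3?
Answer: 12420*√5 ≈ 27772.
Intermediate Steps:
F = -6 (F = -3 - 3 = -6)
c(O, D) = 3 - 6/O + D/O (c(O, D) = 3 + (D/O - 6/O) = 3 + (-6/O + D/O) = 3 - 6/O + D/O)
J(j) = (-11 + 3*j)/j (J(j) = (-6 - 5 + 3*j)/j = (-11 + 3*j)/j)
l(u) = 3*u^(3/2) (l(u) = (u + 2*u)*√u = (3*u)*√u = 3*u^(3/2))
((24*6)*J(-4))*l(5) = ((24*6)*(3 - 11/(-4)))*(3*5^(3/2)) = (144*(3 - 11*(-¼)))*(3*(5*√5)) = (144*(3 + 11/4))*(15*√5) = (144*(23/4))*(15*√5) = 828*(15*√5) = 12420*√5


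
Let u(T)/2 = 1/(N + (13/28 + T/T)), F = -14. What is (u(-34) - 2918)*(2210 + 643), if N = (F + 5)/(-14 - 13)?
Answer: -1256603850/151 ≈ -8.3219e+6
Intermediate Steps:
N = ⅓ (N = (-14 + 5)/(-14 - 13) = -9/(-27) = -9*(-1/27) = ⅓ ≈ 0.33333)
u(T) = 168/151 (u(T) = 2/(⅓ + (13/28 + T/T)) = 2/(⅓ + (13*(1/28) + 1)) = 2/(⅓ + (13/28 + 1)) = 2/(⅓ + 41/28) = 2/(151/84) = 2*(84/151) = 168/151)
(u(-34) - 2918)*(2210 + 643) = (168/151 - 2918)*(2210 + 643) = -440450/151*2853 = -1256603850/151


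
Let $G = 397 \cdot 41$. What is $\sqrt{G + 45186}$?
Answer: $\sqrt{61463} \approx 247.92$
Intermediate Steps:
$G = 16277$
$\sqrt{G + 45186} = \sqrt{16277 + 45186} = \sqrt{61463}$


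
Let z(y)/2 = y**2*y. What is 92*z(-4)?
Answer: -11776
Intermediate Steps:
z(y) = 2*y**3 (z(y) = 2*(y**2*y) = 2*y**3)
92*z(-4) = 92*(2*(-4)**3) = 92*(2*(-64)) = 92*(-128) = -11776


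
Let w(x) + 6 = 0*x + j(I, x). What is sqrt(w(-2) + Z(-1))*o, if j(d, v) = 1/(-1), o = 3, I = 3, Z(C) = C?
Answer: 6*I*sqrt(2) ≈ 8.4853*I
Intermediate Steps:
j(d, v) = -1
w(x) = -7 (w(x) = -6 + (0*x - 1) = -6 + (0 - 1) = -6 - 1 = -7)
sqrt(w(-2) + Z(-1))*o = sqrt(-7 - 1)*3 = sqrt(-8)*3 = (2*I*sqrt(2))*3 = 6*I*sqrt(2)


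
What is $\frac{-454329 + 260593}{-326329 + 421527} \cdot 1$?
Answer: $- \frac{96868}{47599} \approx -2.0351$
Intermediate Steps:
$\frac{-454329 + 260593}{-326329 + 421527} \cdot 1 = - \frac{193736}{95198} \cdot 1 = \left(-193736\right) \frac{1}{95198} \cdot 1 = \left(- \frac{96868}{47599}\right) 1 = - \frac{96868}{47599}$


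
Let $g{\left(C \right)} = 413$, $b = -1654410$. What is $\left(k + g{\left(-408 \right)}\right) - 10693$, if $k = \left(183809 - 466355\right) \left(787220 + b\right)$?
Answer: $245021055460$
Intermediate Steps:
$k = 245021065740$ ($k = \left(183809 - 466355\right) \left(787220 - 1654410\right) = \left(-282546\right) \left(-867190\right) = 245021065740$)
$\left(k + g{\left(-408 \right)}\right) - 10693 = \left(245021065740 + 413\right) - 10693 = 245021066153 - 10693 = 245021055460$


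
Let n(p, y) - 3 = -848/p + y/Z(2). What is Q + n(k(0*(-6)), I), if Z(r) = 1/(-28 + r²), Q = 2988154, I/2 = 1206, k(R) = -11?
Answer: 32233807/11 ≈ 2.9303e+6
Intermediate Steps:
I = 2412 (I = 2*1206 = 2412)
n(p, y) = 3 - 848/p - 24*y (n(p, y) = 3 + (-848/p + y/(1/(-28 + 2²))) = 3 + (-848/p + y/(1/(-28 + 4))) = 3 + (-848/p + y/(1/(-24))) = 3 + (-848/p + y/(-1/24)) = 3 + (-848/p + y*(-24)) = 3 + (-848/p - 24*y) = 3 - 848/p - 24*y)
Q + n(k(0*(-6)), I) = 2988154 + (3 - 848/(-11) - 24*2412) = 2988154 + (3 - 848*(-1/11) - 57888) = 2988154 + (3 + 848/11 - 57888) = 2988154 - 635887/11 = 32233807/11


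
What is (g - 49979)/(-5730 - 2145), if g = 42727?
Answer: 1036/1125 ≈ 0.92089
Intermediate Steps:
(g - 49979)/(-5730 - 2145) = (42727 - 49979)/(-5730 - 2145) = -7252/(-7875) = -7252*(-1/7875) = 1036/1125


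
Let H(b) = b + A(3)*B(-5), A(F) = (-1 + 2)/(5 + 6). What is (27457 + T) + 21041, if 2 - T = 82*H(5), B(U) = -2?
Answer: 529154/11 ≈ 48105.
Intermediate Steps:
A(F) = 1/11
H(b) = -2/11 + b (H(b) = b + (1/11)*(-2) = b - 2/11 = -2/11 + b)
T = -4324/11 (T = 2 - 82*(-2/11 + 5) = 2 - 82*53/11 = 2 - 1*4346/11 = 2 - 4346/11 = -4324/11 ≈ -393.09)
(27457 + T) + 21041 = (27457 - 4324/11) + 21041 = 297703/11 + 21041 = 529154/11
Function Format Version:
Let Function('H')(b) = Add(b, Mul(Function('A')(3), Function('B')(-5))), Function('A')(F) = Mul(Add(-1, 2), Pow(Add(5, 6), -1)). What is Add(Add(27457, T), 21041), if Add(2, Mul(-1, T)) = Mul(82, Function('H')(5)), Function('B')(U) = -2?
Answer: Rational(529154, 11) ≈ 48105.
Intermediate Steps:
Function('A')(F) = Rational(1, 11) (Function('A')(F) = Mul(1, Pow(11, -1)) = Mul(1, Rational(1, 11)) = Rational(1, 11))
Function('H')(b) = Add(Rational(-2, 11), b) (Function('H')(b) = Add(b, Mul(Rational(1, 11), -2)) = Add(b, Rational(-2, 11)) = Add(Rational(-2, 11), b))
T = Rational(-4324, 11) (T = Add(2, Mul(-1, Mul(82, Add(Rational(-2, 11), 5)))) = Add(2, Mul(-1, Mul(82, Rational(53, 11)))) = Add(2, Mul(-1, Rational(4346, 11))) = Add(2, Rational(-4346, 11)) = Rational(-4324, 11) ≈ -393.09)
Add(Add(27457, T), 21041) = Add(Add(27457, Rational(-4324, 11)), 21041) = Add(Rational(297703, 11), 21041) = Rational(529154, 11)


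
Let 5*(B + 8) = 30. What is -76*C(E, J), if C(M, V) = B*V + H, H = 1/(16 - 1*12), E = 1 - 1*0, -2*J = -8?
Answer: 589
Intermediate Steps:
J = 4 (J = -½*(-8) = 4)
E = 1 (E = 1 + 0 = 1)
B = -2 (B = -8 + (⅕)*30 = -8 + 6 = -2)
H = ¼ (H = 1/(16 - 12) = 1/4 = ¼ ≈ 0.25000)
C(M, V) = ¼ - 2*V (C(M, V) = -2*V + ¼ = ¼ - 2*V)
-76*C(E, J) = -76*(¼ - 2*4) = -76*(¼ - 8) = -76*(-31/4) = 589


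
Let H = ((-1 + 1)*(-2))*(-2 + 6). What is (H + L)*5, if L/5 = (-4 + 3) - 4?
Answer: -125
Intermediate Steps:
L = -25 (L = 5*((-4 + 3) - 4) = 5*(-1 - 4) = 5*(-5) = -25)
H = 0 (H = (0*(-2))*4 = 0*4 = 0)
(H + L)*5 = (0 - 25)*5 = -25*5 = -125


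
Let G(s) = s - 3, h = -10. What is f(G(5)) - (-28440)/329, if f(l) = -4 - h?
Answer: 30414/329 ≈ 92.444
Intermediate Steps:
G(s) = -3 + s
f(l) = 6 (f(l) = -4 - 1*(-10) = -4 + 10 = 6)
f(G(5)) - (-28440)/329 = 6 - (-28440)/329 = 6 - 360*(-79/329) = 6 + 28440/329 = 30414/329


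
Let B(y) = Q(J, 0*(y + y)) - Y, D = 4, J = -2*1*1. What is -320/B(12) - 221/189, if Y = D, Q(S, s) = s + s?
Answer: 14899/189 ≈ 78.831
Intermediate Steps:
J = -2 (J = -2*1 = -2)
Q(S, s) = 2*s
Y = 4
B(y) = -4 (B(y) = 2*(0*(y + y)) - 1*4 = 2*(0*(2*y)) - 4 = 2*0 - 4 = 0 - 4 = -4)
-320/B(12) - 221/189 = -320/(-4) - 221/189 = -320*(-¼) - 221*1/189 = 80 - 221/189 = 14899/189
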